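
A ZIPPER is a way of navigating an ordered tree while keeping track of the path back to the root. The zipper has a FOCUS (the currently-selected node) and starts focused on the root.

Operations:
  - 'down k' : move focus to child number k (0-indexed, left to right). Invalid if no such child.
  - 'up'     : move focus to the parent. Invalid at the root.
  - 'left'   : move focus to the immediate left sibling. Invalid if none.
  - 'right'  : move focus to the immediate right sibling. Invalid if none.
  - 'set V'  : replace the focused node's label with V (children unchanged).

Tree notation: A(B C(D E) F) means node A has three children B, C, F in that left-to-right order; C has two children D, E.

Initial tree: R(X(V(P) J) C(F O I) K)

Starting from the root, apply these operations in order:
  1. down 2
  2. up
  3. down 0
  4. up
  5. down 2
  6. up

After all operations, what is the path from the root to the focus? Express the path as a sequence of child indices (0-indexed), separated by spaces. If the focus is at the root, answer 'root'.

Step 1 (down 2): focus=K path=2 depth=1 children=[] left=['X', 'C'] right=[] parent=R
Step 2 (up): focus=R path=root depth=0 children=['X', 'C', 'K'] (at root)
Step 3 (down 0): focus=X path=0 depth=1 children=['V', 'J'] left=[] right=['C', 'K'] parent=R
Step 4 (up): focus=R path=root depth=0 children=['X', 'C', 'K'] (at root)
Step 5 (down 2): focus=K path=2 depth=1 children=[] left=['X', 'C'] right=[] parent=R
Step 6 (up): focus=R path=root depth=0 children=['X', 'C', 'K'] (at root)

Answer: root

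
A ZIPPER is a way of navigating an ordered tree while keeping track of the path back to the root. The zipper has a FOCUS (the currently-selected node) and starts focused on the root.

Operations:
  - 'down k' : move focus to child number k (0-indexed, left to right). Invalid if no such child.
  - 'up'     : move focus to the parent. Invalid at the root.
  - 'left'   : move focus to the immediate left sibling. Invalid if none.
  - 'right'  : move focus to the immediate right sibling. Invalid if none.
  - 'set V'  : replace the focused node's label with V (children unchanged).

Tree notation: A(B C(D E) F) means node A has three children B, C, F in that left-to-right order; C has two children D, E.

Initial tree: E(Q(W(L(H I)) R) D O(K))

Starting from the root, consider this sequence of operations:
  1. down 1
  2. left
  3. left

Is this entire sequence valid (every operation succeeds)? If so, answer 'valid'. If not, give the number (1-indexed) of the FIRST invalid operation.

Step 1 (down 1): focus=D path=1 depth=1 children=[] left=['Q'] right=['O'] parent=E
Step 2 (left): focus=Q path=0 depth=1 children=['W', 'R'] left=[] right=['D', 'O'] parent=E
Step 3 (left): INVALID

Answer: 3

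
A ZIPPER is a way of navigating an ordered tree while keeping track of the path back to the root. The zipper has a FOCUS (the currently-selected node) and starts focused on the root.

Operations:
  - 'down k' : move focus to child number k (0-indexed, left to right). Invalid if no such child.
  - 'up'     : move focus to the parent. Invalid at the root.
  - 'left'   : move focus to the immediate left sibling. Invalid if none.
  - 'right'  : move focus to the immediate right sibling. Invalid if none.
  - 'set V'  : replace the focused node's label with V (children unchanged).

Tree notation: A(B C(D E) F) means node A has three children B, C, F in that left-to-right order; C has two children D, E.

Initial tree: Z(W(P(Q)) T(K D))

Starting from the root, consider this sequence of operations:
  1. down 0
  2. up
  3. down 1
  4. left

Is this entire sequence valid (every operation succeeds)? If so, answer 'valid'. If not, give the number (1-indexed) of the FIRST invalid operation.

Answer: valid

Derivation:
Step 1 (down 0): focus=W path=0 depth=1 children=['P'] left=[] right=['T'] parent=Z
Step 2 (up): focus=Z path=root depth=0 children=['W', 'T'] (at root)
Step 3 (down 1): focus=T path=1 depth=1 children=['K', 'D'] left=['W'] right=[] parent=Z
Step 4 (left): focus=W path=0 depth=1 children=['P'] left=[] right=['T'] parent=Z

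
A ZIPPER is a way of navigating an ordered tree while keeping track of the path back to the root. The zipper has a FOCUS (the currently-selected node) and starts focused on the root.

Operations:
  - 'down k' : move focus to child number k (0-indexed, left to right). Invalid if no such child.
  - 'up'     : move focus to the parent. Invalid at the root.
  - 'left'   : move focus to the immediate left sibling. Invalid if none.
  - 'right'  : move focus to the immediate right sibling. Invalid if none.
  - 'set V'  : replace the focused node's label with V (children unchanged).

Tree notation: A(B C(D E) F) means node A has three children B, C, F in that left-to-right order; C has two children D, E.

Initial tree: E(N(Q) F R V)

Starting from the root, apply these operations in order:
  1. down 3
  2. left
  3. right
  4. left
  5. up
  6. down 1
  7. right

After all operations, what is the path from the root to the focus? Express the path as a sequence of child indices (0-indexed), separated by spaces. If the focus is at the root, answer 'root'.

Step 1 (down 3): focus=V path=3 depth=1 children=[] left=['N', 'F', 'R'] right=[] parent=E
Step 2 (left): focus=R path=2 depth=1 children=[] left=['N', 'F'] right=['V'] parent=E
Step 3 (right): focus=V path=3 depth=1 children=[] left=['N', 'F', 'R'] right=[] parent=E
Step 4 (left): focus=R path=2 depth=1 children=[] left=['N', 'F'] right=['V'] parent=E
Step 5 (up): focus=E path=root depth=0 children=['N', 'F', 'R', 'V'] (at root)
Step 6 (down 1): focus=F path=1 depth=1 children=[] left=['N'] right=['R', 'V'] parent=E
Step 7 (right): focus=R path=2 depth=1 children=[] left=['N', 'F'] right=['V'] parent=E

Answer: 2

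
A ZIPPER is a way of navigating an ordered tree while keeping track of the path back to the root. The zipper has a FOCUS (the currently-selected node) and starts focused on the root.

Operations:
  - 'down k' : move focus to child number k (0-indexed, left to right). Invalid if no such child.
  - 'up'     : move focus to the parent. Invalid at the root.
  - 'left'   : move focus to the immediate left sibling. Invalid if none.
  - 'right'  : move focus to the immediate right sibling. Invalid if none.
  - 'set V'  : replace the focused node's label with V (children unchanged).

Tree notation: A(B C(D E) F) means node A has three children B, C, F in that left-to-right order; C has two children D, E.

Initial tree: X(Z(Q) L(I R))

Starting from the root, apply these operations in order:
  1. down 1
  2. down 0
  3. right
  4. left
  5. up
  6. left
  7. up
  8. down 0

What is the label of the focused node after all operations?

Answer: Z

Derivation:
Step 1 (down 1): focus=L path=1 depth=1 children=['I', 'R'] left=['Z'] right=[] parent=X
Step 2 (down 0): focus=I path=1/0 depth=2 children=[] left=[] right=['R'] parent=L
Step 3 (right): focus=R path=1/1 depth=2 children=[] left=['I'] right=[] parent=L
Step 4 (left): focus=I path=1/0 depth=2 children=[] left=[] right=['R'] parent=L
Step 5 (up): focus=L path=1 depth=1 children=['I', 'R'] left=['Z'] right=[] parent=X
Step 6 (left): focus=Z path=0 depth=1 children=['Q'] left=[] right=['L'] parent=X
Step 7 (up): focus=X path=root depth=0 children=['Z', 'L'] (at root)
Step 8 (down 0): focus=Z path=0 depth=1 children=['Q'] left=[] right=['L'] parent=X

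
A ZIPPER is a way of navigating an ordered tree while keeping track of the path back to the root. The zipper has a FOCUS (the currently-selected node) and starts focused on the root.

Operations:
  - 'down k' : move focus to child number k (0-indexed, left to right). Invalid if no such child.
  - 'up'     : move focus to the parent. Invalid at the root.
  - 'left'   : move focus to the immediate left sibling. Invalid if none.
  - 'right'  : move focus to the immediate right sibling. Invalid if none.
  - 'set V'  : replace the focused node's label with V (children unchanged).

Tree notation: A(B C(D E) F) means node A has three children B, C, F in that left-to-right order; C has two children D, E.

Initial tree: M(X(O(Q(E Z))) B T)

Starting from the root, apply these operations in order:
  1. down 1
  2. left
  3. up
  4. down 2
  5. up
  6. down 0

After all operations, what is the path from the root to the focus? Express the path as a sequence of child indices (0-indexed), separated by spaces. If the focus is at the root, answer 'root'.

Step 1 (down 1): focus=B path=1 depth=1 children=[] left=['X'] right=['T'] parent=M
Step 2 (left): focus=X path=0 depth=1 children=['O'] left=[] right=['B', 'T'] parent=M
Step 3 (up): focus=M path=root depth=0 children=['X', 'B', 'T'] (at root)
Step 4 (down 2): focus=T path=2 depth=1 children=[] left=['X', 'B'] right=[] parent=M
Step 5 (up): focus=M path=root depth=0 children=['X', 'B', 'T'] (at root)
Step 6 (down 0): focus=X path=0 depth=1 children=['O'] left=[] right=['B', 'T'] parent=M

Answer: 0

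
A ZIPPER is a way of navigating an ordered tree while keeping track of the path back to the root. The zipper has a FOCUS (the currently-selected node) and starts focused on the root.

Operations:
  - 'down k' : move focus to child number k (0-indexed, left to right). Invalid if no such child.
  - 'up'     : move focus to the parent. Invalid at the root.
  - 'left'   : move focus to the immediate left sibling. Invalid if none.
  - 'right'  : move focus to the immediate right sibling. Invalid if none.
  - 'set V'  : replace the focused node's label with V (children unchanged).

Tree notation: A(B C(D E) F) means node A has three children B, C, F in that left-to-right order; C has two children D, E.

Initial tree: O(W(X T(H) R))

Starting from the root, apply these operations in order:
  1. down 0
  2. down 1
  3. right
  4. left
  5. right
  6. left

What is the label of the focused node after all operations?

Answer: T

Derivation:
Step 1 (down 0): focus=W path=0 depth=1 children=['X', 'T', 'R'] left=[] right=[] parent=O
Step 2 (down 1): focus=T path=0/1 depth=2 children=['H'] left=['X'] right=['R'] parent=W
Step 3 (right): focus=R path=0/2 depth=2 children=[] left=['X', 'T'] right=[] parent=W
Step 4 (left): focus=T path=0/1 depth=2 children=['H'] left=['X'] right=['R'] parent=W
Step 5 (right): focus=R path=0/2 depth=2 children=[] left=['X', 'T'] right=[] parent=W
Step 6 (left): focus=T path=0/1 depth=2 children=['H'] left=['X'] right=['R'] parent=W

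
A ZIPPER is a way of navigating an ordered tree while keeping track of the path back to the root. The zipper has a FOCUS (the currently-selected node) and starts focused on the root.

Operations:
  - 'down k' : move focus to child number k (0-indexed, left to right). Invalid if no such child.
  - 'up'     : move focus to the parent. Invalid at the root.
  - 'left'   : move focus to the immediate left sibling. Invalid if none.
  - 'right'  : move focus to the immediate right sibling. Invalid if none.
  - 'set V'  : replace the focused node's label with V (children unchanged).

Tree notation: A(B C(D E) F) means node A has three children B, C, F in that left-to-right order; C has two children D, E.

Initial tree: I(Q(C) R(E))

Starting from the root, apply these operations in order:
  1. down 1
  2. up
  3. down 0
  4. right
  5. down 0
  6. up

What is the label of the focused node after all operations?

Answer: R

Derivation:
Step 1 (down 1): focus=R path=1 depth=1 children=['E'] left=['Q'] right=[] parent=I
Step 2 (up): focus=I path=root depth=0 children=['Q', 'R'] (at root)
Step 3 (down 0): focus=Q path=0 depth=1 children=['C'] left=[] right=['R'] parent=I
Step 4 (right): focus=R path=1 depth=1 children=['E'] left=['Q'] right=[] parent=I
Step 5 (down 0): focus=E path=1/0 depth=2 children=[] left=[] right=[] parent=R
Step 6 (up): focus=R path=1 depth=1 children=['E'] left=['Q'] right=[] parent=I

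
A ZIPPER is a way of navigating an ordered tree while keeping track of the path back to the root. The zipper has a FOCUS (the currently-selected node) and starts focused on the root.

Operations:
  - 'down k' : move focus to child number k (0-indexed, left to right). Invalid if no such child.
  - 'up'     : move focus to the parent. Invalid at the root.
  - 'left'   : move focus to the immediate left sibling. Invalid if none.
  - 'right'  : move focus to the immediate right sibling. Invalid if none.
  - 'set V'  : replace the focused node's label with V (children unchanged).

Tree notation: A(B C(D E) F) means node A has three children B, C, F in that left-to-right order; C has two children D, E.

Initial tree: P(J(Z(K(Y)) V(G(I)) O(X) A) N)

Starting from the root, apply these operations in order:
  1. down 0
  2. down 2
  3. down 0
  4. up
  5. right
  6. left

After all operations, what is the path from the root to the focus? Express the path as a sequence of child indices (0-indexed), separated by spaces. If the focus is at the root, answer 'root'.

Answer: 0 2

Derivation:
Step 1 (down 0): focus=J path=0 depth=1 children=['Z', 'V', 'O', 'A'] left=[] right=['N'] parent=P
Step 2 (down 2): focus=O path=0/2 depth=2 children=['X'] left=['Z', 'V'] right=['A'] parent=J
Step 3 (down 0): focus=X path=0/2/0 depth=3 children=[] left=[] right=[] parent=O
Step 4 (up): focus=O path=0/2 depth=2 children=['X'] left=['Z', 'V'] right=['A'] parent=J
Step 5 (right): focus=A path=0/3 depth=2 children=[] left=['Z', 'V', 'O'] right=[] parent=J
Step 6 (left): focus=O path=0/2 depth=2 children=['X'] left=['Z', 'V'] right=['A'] parent=J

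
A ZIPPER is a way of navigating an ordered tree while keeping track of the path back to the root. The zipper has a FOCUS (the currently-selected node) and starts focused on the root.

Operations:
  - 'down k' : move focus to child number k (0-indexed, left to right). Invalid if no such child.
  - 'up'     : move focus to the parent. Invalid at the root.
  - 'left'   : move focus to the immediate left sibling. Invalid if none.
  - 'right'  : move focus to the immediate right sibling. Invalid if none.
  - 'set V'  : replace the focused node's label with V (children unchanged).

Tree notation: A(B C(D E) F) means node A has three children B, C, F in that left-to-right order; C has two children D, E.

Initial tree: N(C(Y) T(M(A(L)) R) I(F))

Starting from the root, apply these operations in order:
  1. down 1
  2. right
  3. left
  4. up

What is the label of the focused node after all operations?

Answer: N

Derivation:
Step 1 (down 1): focus=T path=1 depth=1 children=['M', 'R'] left=['C'] right=['I'] parent=N
Step 2 (right): focus=I path=2 depth=1 children=['F'] left=['C', 'T'] right=[] parent=N
Step 3 (left): focus=T path=1 depth=1 children=['M', 'R'] left=['C'] right=['I'] parent=N
Step 4 (up): focus=N path=root depth=0 children=['C', 'T', 'I'] (at root)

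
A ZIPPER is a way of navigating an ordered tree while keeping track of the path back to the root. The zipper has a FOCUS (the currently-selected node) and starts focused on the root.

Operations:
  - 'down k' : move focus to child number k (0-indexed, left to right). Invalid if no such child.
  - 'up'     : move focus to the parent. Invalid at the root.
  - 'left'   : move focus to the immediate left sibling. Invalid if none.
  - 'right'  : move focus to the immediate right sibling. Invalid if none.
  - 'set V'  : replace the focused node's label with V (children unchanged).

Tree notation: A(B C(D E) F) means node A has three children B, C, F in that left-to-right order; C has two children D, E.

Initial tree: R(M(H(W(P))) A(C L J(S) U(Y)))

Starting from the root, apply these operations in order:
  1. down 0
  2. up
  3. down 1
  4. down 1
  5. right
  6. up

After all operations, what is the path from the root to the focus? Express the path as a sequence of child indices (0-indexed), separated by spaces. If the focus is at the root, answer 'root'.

Answer: 1

Derivation:
Step 1 (down 0): focus=M path=0 depth=1 children=['H'] left=[] right=['A'] parent=R
Step 2 (up): focus=R path=root depth=0 children=['M', 'A'] (at root)
Step 3 (down 1): focus=A path=1 depth=1 children=['C', 'L', 'J', 'U'] left=['M'] right=[] parent=R
Step 4 (down 1): focus=L path=1/1 depth=2 children=[] left=['C'] right=['J', 'U'] parent=A
Step 5 (right): focus=J path=1/2 depth=2 children=['S'] left=['C', 'L'] right=['U'] parent=A
Step 6 (up): focus=A path=1 depth=1 children=['C', 'L', 'J', 'U'] left=['M'] right=[] parent=R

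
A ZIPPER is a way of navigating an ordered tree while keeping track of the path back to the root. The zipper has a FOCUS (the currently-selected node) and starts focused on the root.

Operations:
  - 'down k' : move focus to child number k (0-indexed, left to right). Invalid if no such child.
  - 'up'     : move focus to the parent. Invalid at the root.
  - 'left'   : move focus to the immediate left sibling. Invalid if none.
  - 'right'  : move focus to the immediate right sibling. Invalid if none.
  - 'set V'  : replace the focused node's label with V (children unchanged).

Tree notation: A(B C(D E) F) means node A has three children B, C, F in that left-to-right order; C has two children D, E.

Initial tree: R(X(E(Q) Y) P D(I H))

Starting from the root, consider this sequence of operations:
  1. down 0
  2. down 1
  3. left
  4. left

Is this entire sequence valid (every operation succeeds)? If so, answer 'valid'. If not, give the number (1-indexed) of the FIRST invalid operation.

Answer: 4

Derivation:
Step 1 (down 0): focus=X path=0 depth=1 children=['E', 'Y'] left=[] right=['P', 'D'] parent=R
Step 2 (down 1): focus=Y path=0/1 depth=2 children=[] left=['E'] right=[] parent=X
Step 3 (left): focus=E path=0/0 depth=2 children=['Q'] left=[] right=['Y'] parent=X
Step 4 (left): INVALID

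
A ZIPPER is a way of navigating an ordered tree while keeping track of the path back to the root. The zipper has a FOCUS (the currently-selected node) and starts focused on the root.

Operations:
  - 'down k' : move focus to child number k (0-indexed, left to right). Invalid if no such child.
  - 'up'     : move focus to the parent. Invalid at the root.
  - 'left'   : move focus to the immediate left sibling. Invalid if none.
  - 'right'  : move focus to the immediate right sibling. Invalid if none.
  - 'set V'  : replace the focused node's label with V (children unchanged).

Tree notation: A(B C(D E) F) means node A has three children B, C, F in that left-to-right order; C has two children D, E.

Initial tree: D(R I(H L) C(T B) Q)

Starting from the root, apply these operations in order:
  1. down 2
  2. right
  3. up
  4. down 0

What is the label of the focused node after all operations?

Answer: R

Derivation:
Step 1 (down 2): focus=C path=2 depth=1 children=['T', 'B'] left=['R', 'I'] right=['Q'] parent=D
Step 2 (right): focus=Q path=3 depth=1 children=[] left=['R', 'I', 'C'] right=[] parent=D
Step 3 (up): focus=D path=root depth=0 children=['R', 'I', 'C', 'Q'] (at root)
Step 4 (down 0): focus=R path=0 depth=1 children=[] left=[] right=['I', 'C', 'Q'] parent=D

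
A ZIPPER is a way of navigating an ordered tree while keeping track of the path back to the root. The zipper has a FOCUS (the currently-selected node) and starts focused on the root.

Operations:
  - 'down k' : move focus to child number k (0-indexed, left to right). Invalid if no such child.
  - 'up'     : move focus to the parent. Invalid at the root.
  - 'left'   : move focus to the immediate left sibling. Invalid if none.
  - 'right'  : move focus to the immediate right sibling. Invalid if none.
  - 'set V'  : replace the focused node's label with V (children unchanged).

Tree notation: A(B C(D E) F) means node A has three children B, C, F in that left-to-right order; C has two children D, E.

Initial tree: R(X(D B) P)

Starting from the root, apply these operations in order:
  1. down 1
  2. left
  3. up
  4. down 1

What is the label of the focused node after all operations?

Step 1 (down 1): focus=P path=1 depth=1 children=[] left=['X'] right=[] parent=R
Step 2 (left): focus=X path=0 depth=1 children=['D', 'B'] left=[] right=['P'] parent=R
Step 3 (up): focus=R path=root depth=0 children=['X', 'P'] (at root)
Step 4 (down 1): focus=P path=1 depth=1 children=[] left=['X'] right=[] parent=R

Answer: P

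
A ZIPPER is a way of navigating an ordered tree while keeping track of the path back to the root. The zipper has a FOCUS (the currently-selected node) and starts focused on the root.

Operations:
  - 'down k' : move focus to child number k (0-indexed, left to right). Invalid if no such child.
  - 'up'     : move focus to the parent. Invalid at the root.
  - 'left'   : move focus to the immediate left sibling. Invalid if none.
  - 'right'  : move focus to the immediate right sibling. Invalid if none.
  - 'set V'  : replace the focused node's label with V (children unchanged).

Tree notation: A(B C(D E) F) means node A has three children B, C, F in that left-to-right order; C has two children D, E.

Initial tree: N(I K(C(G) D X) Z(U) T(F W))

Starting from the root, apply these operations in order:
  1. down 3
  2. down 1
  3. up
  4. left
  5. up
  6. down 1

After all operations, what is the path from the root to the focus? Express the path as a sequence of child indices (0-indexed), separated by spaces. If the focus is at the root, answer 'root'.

Step 1 (down 3): focus=T path=3 depth=1 children=['F', 'W'] left=['I', 'K', 'Z'] right=[] parent=N
Step 2 (down 1): focus=W path=3/1 depth=2 children=[] left=['F'] right=[] parent=T
Step 3 (up): focus=T path=3 depth=1 children=['F', 'W'] left=['I', 'K', 'Z'] right=[] parent=N
Step 4 (left): focus=Z path=2 depth=1 children=['U'] left=['I', 'K'] right=['T'] parent=N
Step 5 (up): focus=N path=root depth=0 children=['I', 'K', 'Z', 'T'] (at root)
Step 6 (down 1): focus=K path=1 depth=1 children=['C', 'D', 'X'] left=['I'] right=['Z', 'T'] parent=N

Answer: 1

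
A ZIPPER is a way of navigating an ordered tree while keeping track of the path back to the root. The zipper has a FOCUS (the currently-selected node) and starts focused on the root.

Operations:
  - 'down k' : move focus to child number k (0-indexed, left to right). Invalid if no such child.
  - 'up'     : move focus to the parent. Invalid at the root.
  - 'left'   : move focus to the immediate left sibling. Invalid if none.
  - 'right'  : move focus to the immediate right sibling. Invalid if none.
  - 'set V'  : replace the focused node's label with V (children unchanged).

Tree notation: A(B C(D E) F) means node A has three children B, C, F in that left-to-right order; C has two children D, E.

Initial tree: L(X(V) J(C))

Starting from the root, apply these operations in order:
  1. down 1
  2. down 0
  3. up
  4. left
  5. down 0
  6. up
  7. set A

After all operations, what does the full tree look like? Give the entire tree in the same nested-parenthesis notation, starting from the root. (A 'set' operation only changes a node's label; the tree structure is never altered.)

Step 1 (down 1): focus=J path=1 depth=1 children=['C'] left=['X'] right=[] parent=L
Step 2 (down 0): focus=C path=1/0 depth=2 children=[] left=[] right=[] parent=J
Step 3 (up): focus=J path=1 depth=1 children=['C'] left=['X'] right=[] parent=L
Step 4 (left): focus=X path=0 depth=1 children=['V'] left=[] right=['J'] parent=L
Step 5 (down 0): focus=V path=0/0 depth=2 children=[] left=[] right=[] parent=X
Step 6 (up): focus=X path=0 depth=1 children=['V'] left=[] right=['J'] parent=L
Step 7 (set A): focus=A path=0 depth=1 children=['V'] left=[] right=['J'] parent=L

Answer: L(A(V) J(C))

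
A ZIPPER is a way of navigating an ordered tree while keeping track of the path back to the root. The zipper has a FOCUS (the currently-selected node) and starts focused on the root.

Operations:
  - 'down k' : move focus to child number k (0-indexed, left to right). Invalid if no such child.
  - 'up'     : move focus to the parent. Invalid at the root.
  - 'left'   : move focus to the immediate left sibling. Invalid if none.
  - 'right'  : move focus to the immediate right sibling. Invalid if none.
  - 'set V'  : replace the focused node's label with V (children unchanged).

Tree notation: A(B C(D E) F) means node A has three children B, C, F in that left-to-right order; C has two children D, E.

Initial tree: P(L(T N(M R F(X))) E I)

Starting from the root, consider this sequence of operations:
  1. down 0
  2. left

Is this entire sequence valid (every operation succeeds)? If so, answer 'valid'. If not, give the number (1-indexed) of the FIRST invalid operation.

Answer: 2

Derivation:
Step 1 (down 0): focus=L path=0 depth=1 children=['T', 'N'] left=[] right=['E', 'I'] parent=P
Step 2 (left): INVALID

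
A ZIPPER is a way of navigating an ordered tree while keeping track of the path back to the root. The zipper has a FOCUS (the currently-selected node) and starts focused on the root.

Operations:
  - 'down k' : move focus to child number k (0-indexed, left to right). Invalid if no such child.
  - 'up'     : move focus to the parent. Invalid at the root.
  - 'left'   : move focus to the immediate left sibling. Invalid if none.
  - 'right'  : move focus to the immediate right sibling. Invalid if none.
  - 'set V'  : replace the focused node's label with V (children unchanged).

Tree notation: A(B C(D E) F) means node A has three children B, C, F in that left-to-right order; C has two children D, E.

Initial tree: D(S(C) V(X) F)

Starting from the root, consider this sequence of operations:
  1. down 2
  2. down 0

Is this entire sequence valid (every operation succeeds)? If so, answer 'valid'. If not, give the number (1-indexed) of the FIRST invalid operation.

Answer: 2

Derivation:
Step 1 (down 2): focus=F path=2 depth=1 children=[] left=['S', 'V'] right=[] parent=D
Step 2 (down 0): INVALID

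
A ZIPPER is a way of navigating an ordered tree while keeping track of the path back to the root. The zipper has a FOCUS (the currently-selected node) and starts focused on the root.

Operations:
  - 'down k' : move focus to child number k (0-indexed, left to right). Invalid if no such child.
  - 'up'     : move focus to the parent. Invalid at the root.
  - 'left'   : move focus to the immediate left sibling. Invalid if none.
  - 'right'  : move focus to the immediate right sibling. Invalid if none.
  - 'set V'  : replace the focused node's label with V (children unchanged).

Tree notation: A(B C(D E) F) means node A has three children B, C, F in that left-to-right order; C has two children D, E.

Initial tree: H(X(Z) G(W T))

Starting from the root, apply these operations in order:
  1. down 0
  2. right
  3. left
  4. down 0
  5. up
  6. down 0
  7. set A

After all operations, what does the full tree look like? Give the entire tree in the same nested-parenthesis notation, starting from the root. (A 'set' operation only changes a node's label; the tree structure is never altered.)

Answer: H(X(A) G(W T))

Derivation:
Step 1 (down 0): focus=X path=0 depth=1 children=['Z'] left=[] right=['G'] parent=H
Step 2 (right): focus=G path=1 depth=1 children=['W', 'T'] left=['X'] right=[] parent=H
Step 3 (left): focus=X path=0 depth=1 children=['Z'] left=[] right=['G'] parent=H
Step 4 (down 0): focus=Z path=0/0 depth=2 children=[] left=[] right=[] parent=X
Step 5 (up): focus=X path=0 depth=1 children=['Z'] left=[] right=['G'] parent=H
Step 6 (down 0): focus=Z path=0/0 depth=2 children=[] left=[] right=[] parent=X
Step 7 (set A): focus=A path=0/0 depth=2 children=[] left=[] right=[] parent=X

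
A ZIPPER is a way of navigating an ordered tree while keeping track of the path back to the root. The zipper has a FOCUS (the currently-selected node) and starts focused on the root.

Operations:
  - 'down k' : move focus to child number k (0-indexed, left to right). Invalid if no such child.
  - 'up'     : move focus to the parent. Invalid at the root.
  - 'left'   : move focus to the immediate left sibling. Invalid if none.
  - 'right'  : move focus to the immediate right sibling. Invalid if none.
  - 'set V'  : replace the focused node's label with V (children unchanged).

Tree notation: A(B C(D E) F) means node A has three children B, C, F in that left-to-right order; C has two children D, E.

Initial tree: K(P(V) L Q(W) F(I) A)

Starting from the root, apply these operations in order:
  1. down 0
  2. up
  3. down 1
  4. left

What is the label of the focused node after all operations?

Answer: P

Derivation:
Step 1 (down 0): focus=P path=0 depth=1 children=['V'] left=[] right=['L', 'Q', 'F', 'A'] parent=K
Step 2 (up): focus=K path=root depth=0 children=['P', 'L', 'Q', 'F', 'A'] (at root)
Step 3 (down 1): focus=L path=1 depth=1 children=[] left=['P'] right=['Q', 'F', 'A'] parent=K
Step 4 (left): focus=P path=0 depth=1 children=['V'] left=[] right=['L', 'Q', 'F', 'A'] parent=K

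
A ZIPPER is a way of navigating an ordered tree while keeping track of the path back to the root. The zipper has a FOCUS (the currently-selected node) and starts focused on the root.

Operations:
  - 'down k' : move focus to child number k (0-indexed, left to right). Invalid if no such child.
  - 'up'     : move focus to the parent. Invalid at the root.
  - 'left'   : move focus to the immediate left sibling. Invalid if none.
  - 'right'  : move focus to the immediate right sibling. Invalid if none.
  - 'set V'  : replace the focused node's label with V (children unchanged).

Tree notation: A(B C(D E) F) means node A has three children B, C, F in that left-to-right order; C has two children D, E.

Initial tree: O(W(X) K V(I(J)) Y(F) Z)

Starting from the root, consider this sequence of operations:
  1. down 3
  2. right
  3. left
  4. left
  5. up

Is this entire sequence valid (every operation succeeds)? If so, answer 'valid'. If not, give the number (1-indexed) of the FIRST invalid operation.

Answer: valid

Derivation:
Step 1 (down 3): focus=Y path=3 depth=1 children=['F'] left=['W', 'K', 'V'] right=['Z'] parent=O
Step 2 (right): focus=Z path=4 depth=1 children=[] left=['W', 'K', 'V', 'Y'] right=[] parent=O
Step 3 (left): focus=Y path=3 depth=1 children=['F'] left=['W', 'K', 'V'] right=['Z'] parent=O
Step 4 (left): focus=V path=2 depth=1 children=['I'] left=['W', 'K'] right=['Y', 'Z'] parent=O
Step 5 (up): focus=O path=root depth=0 children=['W', 'K', 'V', 'Y', 'Z'] (at root)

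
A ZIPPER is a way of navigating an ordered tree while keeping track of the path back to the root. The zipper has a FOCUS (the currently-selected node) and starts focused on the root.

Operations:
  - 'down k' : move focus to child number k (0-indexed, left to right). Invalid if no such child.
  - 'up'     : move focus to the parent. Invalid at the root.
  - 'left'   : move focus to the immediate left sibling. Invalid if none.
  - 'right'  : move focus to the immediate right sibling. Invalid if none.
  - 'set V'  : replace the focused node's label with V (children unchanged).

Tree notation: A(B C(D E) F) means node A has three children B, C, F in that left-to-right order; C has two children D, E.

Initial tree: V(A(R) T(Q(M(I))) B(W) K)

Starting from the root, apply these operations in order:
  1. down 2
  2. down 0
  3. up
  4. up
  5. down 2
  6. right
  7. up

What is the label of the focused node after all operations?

Answer: V

Derivation:
Step 1 (down 2): focus=B path=2 depth=1 children=['W'] left=['A', 'T'] right=['K'] parent=V
Step 2 (down 0): focus=W path=2/0 depth=2 children=[] left=[] right=[] parent=B
Step 3 (up): focus=B path=2 depth=1 children=['W'] left=['A', 'T'] right=['K'] parent=V
Step 4 (up): focus=V path=root depth=0 children=['A', 'T', 'B', 'K'] (at root)
Step 5 (down 2): focus=B path=2 depth=1 children=['W'] left=['A', 'T'] right=['K'] parent=V
Step 6 (right): focus=K path=3 depth=1 children=[] left=['A', 'T', 'B'] right=[] parent=V
Step 7 (up): focus=V path=root depth=0 children=['A', 'T', 'B', 'K'] (at root)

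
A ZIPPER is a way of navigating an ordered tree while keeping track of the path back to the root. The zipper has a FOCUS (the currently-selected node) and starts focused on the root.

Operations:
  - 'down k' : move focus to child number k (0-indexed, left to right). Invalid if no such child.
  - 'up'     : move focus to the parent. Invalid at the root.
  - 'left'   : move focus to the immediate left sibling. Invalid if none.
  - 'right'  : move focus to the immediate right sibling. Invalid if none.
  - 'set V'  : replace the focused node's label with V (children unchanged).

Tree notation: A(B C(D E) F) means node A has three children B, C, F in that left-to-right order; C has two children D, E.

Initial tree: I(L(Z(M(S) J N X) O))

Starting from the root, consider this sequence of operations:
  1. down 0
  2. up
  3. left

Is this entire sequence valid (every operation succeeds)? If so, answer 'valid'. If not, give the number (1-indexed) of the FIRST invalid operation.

Answer: 3

Derivation:
Step 1 (down 0): focus=L path=0 depth=1 children=['Z', 'O'] left=[] right=[] parent=I
Step 2 (up): focus=I path=root depth=0 children=['L'] (at root)
Step 3 (left): INVALID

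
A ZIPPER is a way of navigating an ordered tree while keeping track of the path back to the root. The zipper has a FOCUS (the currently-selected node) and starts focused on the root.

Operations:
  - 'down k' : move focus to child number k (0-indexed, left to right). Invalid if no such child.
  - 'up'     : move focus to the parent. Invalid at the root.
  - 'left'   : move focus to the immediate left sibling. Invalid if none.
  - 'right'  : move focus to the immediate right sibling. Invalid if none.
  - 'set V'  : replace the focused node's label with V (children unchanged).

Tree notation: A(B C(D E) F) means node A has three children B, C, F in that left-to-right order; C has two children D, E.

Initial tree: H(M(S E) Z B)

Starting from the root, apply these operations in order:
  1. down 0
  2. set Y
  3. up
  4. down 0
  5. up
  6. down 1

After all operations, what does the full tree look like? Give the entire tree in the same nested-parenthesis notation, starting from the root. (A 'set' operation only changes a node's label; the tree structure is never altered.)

Answer: H(Y(S E) Z B)

Derivation:
Step 1 (down 0): focus=M path=0 depth=1 children=['S', 'E'] left=[] right=['Z', 'B'] parent=H
Step 2 (set Y): focus=Y path=0 depth=1 children=['S', 'E'] left=[] right=['Z', 'B'] parent=H
Step 3 (up): focus=H path=root depth=0 children=['Y', 'Z', 'B'] (at root)
Step 4 (down 0): focus=Y path=0 depth=1 children=['S', 'E'] left=[] right=['Z', 'B'] parent=H
Step 5 (up): focus=H path=root depth=0 children=['Y', 'Z', 'B'] (at root)
Step 6 (down 1): focus=Z path=1 depth=1 children=[] left=['Y'] right=['B'] parent=H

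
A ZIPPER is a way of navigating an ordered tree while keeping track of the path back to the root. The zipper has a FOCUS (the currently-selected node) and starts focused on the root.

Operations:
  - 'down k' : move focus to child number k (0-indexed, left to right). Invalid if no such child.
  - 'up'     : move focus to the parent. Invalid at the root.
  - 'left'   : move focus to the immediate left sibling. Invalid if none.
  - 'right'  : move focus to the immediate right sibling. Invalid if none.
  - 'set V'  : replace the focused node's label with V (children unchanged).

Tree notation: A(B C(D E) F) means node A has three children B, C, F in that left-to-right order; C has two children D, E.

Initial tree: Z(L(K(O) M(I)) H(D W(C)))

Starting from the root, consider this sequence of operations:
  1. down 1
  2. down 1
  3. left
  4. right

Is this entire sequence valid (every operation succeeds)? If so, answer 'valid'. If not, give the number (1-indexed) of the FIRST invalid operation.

Step 1 (down 1): focus=H path=1 depth=1 children=['D', 'W'] left=['L'] right=[] parent=Z
Step 2 (down 1): focus=W path=1/1 depth=2 children=['C'] left=['D'] right=[] parent=H
Step 3 (left): focus=D path=1/0 depth=2 children=[] left=[] right=['W'] parent=H
Step 4 (right): focus=W path=1/1 depth=2 children=['C'] left=['D'] right=[] parent=H

Answer: valid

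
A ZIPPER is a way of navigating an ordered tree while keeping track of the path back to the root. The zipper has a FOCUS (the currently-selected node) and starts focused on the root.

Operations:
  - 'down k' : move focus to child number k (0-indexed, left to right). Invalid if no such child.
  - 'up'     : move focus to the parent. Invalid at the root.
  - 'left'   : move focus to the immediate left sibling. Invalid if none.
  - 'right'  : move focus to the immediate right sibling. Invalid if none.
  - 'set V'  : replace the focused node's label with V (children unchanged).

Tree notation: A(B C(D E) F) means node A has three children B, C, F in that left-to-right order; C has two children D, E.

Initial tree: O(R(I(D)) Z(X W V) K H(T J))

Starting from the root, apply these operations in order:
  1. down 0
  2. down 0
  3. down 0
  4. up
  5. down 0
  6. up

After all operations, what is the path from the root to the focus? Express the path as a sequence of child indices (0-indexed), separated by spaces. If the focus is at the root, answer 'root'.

Answer: 0 0

Derivation:
Step 1 (down 0): focus=R path=0 depth=1 children=['I'] left=[] right=['Z', 'K', 'H'] parent=O
Step 2 (down 0): focus=I path=0/0 depth=2 children=['D'] left=[] right=[] parent=R
Step 3 (down 0): focus=D path=0/0/0 depth=3 children=[] left=[] right=[] parent=I
Step 4 (up): focus=I path=0/0 depth=2 children=['D'] left=[] right=[] parent=R
Step 5 (down 0): focus=D path=0/0/0 depth=3 children=[] left=[] right=[] parent=I
Step 6 (up): focus=I path=0/0 depth=2 children=['D'] left=[] right=[] parent=R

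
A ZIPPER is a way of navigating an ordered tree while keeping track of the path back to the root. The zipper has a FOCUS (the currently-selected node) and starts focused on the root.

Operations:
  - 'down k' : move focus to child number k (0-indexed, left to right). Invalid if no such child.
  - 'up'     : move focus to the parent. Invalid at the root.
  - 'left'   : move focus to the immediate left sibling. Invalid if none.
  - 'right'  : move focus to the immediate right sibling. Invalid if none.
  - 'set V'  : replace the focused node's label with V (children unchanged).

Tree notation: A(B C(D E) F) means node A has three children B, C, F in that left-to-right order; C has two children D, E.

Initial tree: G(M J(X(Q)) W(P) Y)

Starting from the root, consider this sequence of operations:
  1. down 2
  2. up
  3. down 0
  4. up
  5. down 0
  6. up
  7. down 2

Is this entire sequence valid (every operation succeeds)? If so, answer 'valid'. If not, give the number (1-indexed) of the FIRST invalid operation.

Answer: valid

Derivation:
Step 1 (down 2): focus=W path=2 depth=1 children=['P'] left=['M', 'J'] right=['Y'] parent=G
Step 2 (up): focus=G path=root depth=0 children=['M', 'J', 'W', 'Y'] (at root)
Step 3 (down 0): focus=M path=0 depth=1 children=[] left=[] right=['J', 'W', 'Y'] parent=G
Step 4 (up): focus=G path=root depth=0 children=['M', 'J', 'W', 'Y'] (at root)
Step 5 (down 0): focus=M path=0 depth=1 children=[] left=[] right=['J', 'W', 'Y'] parent=G
Step 6 (up): focus=G path=root depth=0 children=['M', 'J', 'W', 'Y'] (at root)
Step 7 (down 2): focus=W path=2 depth=1 children=['P'] left=['M', 'J'] right=['Y'] parent=G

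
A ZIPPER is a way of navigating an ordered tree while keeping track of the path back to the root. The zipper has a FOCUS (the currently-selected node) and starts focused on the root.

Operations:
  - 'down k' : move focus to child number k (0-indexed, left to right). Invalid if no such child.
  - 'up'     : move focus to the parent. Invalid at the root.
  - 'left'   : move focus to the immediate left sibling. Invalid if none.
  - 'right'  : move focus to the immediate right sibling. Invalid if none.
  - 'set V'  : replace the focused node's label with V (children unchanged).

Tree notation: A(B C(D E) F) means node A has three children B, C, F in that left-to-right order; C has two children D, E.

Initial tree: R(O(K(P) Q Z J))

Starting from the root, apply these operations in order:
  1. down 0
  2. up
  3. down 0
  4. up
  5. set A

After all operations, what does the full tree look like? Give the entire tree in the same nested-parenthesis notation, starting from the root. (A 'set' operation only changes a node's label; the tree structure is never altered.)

Answer: A(O(K(P) Q Z J))

Derivation:
Step 1 (down 0): focus=O path=0 depth=1 children=['K', 'Q', 'Z', 'J'] left=[] right=[] parent=R
Step 2 (up): focus=R path=root depth=0 children=['O'] (at root)
Step 3 (down 0): focus=O path=0 depth=1 children=['K', 'Q', 'Z', 'J'] left=[] right=[] parent=R
Step 4 (up): focus=R path=root depth=0 children=['O'] (at root)
Step 5 (set A): focus=A path=root depth=0 children=['O'] (at root)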